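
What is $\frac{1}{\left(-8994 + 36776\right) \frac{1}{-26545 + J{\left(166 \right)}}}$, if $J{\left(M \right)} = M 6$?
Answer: $- \frac{881}{958} \approx -0.91962$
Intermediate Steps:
$J{\left(M \right)} = 6 M$
$\frac{1}{\left(-8994 + 36776\right) \frac{1}{-26545 + J{\left(166 \right)}}} = \frac{1}{\left(-8994 + 36776\right) \frac{1}{-26545 + 6 \cdot 166}} = \frac{1}{27782 \frac{1}{-26545 + 996}} = \frac{1}{27782 \frac{1}{-25549}} = \frac{1}{27782 \left(- \frac{1}{25549}\right)} = \frac{1}{- \frac{958}{881}} = - \frac{881}{958}$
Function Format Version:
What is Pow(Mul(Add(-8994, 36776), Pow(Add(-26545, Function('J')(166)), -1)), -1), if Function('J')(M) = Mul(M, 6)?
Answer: Rational(-881, 958) ≈ -0.91962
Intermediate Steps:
Function('J')(M) = Mul(6, M)
Pow(Mul(Add(-8994, 36776), Pow(Add(-26545, Function('J')(166)), -1)), -1) = Pow(Mul(Add(-8994, 36776), Pow(Add(-26545, Mul(6, 166)), -1)), -1) = Pow(Mul(27782, Pow(Add(-26545, 996), -1)), -1) = Pow(Mul(27782, Pow(-25549, -1)), -1) = Pow(Mul(27782, Rational(-1, 25549)), -1) = Pow(Rational(-958, 881), -1) = Rational(-881, 958)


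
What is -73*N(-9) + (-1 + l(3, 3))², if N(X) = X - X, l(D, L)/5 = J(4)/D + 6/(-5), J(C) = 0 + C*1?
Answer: ⅑ ≈ 0.11111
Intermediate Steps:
J(C) = C (J(C) = 0 + C = C)
l(D, L) = -6 + 20/D (l(D, L) = 5*(4/D + 6/(-5)) = 5*(4/D + 6*(-⅕)) = 5*(4/D - 6/5) = 5*(-6/5 + 4/D) = -6 + 20/D)
N(X) = 0
-73*N(-9) + (-1 + l(3, 3))² = -73*0 + (-1 + (-6 + 20/3))² = 0 + (-1 + (-6 + 20*(⅓)))² = 0 + (-1 + (-6 + 20/3))² = 0 + (-1 + ⅔)² = 0 + (-⅓)² = 0 + ⅑ = ⅑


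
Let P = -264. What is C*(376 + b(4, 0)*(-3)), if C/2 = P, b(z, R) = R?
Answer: -198528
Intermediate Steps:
C = -528 (C = 2*(-264) = -528)
C*(376 + b(4, 0)*(-3)) = -528*(376 + 0*(-3)) = -528*(376 + 0) = -528*376 = -198528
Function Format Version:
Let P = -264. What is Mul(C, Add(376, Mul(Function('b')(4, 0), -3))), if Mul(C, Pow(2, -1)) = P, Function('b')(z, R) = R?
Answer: -198528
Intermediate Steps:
C = -528 (C = Mul(2, -264) = -528)
Mul(C, Add(376, Mul(Function('b')(4, 0), -3))) = Mul(-528, Add(376, Mul(0, -3))) = Mul(-528, Add(376, 0)) = Mul(-528, 376) = -198528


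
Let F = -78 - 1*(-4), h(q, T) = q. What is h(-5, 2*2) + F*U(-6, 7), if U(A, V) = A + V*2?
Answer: -597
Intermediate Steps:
U(A, V) = A + 2*V
F = -74 (F = -78 + 4 = -74)
h(-5, 2*2) + F*U(-6, 7) = -5 - 74*(-6 + 2*7) = -5 - 74*(-6 + 14) = -5 - 74*8 = -5 - 592 = -597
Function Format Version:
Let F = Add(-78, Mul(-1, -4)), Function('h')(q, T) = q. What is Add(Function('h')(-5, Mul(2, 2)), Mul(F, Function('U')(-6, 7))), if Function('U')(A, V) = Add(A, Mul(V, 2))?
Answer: -597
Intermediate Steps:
Function('U')(A, V) = Add(A, Mul(2, V))
F = -74 (F = Add(-78, 4) = -74)
Add(Function('h')(-5, Mul(2, 2)), Mul(F, Function('U')(-6, 7))) = Add(-5, Mul(-74, Add(-6, Mul(2, 7)))) = Add(-5, Mul(-74, Add(-6, 14))) = Add(-5, Mul(-74, 8)) = Add(-5, -592) = -597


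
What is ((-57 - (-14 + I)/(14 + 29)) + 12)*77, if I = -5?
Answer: -147532/43 ≈ -3431.0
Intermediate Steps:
((-57 - (-14 + I)/(14 + 29)) + 12)*77 = ((-57 - (-14 - 5)/(14 + 29)) + 12)*77 = ((-57 - (-19)/43) + 12)*77 = ((-57 - 1*(-19/43)) + 12)*77 = ((-57 + 19/43) + 12)*77 = (-2432/43 + 12)*77 = -1916/43*77 = -147532/43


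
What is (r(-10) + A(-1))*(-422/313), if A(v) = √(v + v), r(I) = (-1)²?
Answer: -422/313 - 422*I*√2/313 ≈ -1.3482 - 1.9067*I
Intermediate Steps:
r(I) = 1
A(v) = √2*√v (A(v) = √(2*v) = √2*√v)
(r(-10) + A(-1))*(-422/313) = (1 + √2*√(-1))*(-422/313) = (1 + √2*I)*(-422*1/313) = (1 + I*√2)*(-422/313) = -422/313 - 422*I*√2/313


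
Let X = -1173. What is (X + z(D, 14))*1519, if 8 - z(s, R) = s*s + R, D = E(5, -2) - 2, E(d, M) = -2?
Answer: -1815205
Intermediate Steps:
D = -4 (D = -2 - 2 = -4)
z(s, R) = 8 - R - s² (z(s, R) = 8 - (s*s + R) = 8 - (s² + R) = 8 - (R + s²) = 8 + (-R - s²) = 8 - R - s²)
(X + z(D, 14))*1519 = (-1173 + (8 - 1*14 - 1*(-4)²))*1519 = (-1173 + (8 - 14 - 1*16))*1519 = (-1173 + (8 - 14 - 16))*1519 = (-1173 - 22)*1519 = -1195*1519 = -1815205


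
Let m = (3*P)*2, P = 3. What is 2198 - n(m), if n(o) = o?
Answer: 2180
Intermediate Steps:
m = 18 (m = (3*3)*2 = 9*2 = 18)
2198 - n(m) = 2198 - 1*18 = 2198 - 18 = 2180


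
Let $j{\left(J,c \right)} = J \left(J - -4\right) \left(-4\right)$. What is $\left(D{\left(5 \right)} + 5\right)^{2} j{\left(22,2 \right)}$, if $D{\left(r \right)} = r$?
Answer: $-228800$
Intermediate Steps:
$j{\left(J,c \right)} = - 4 J \left(4 + J\right)$ ($j{\left(J,c \right)} = J \left(J + 4\right) \left(-4\right) = J \left(4 + J\right) \left(-4\right) = - 4 J \left(4 + J\right)$)
$\left(D{\left(5 \right)} + 5\right)^{2} j{\left(22,2 \right)} = \left(5 + 5\right)^{2} \left(\left(-4\right) 22 \left(4 + 22\right)\right) = 10^{2} \left(\left(-4\right) 22 \cdot 26\right) = 100 \left(-2288\right) = -228800$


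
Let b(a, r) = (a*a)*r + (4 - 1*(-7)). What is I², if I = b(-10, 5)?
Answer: 261121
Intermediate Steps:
b(a, r) = 11 + r*a² (b(a, r) = a²*r + (4 + 7) = r*a² + 11 = 11 + r*a²)
I = 511 (I = 11 + 5*(-10)² = 11 + 5*100 = 11 + 500 = 511)
I² = 511² = 261121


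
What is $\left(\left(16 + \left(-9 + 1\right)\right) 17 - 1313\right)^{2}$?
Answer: $1385329$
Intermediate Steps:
$\left(\left(16 + \left(-9 + 1\right)\right) 17 - 1313\right)^{2} = \left(\left(16 - 8\right) 17 - 1313\right)^{2} = \left(8 \cdot 17 - 1313\right)^{2} = \left(136 - 1313\right)^{2} = \left(-1177\right)^{2} = 1385329$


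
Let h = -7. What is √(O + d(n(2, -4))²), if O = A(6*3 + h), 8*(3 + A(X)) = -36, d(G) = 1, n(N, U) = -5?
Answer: I*√26/2 ≈ 2.5495*I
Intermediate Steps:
A(X) = -15/2 (A(X) = -3 + (⅛)*(-36) = -3 - 9/2 = -15/2)
O = -15/2 ≈ -7.5000
√(O + d(n(2, -4))²) = √(-15/2 + 1²) = √(-15/2 + 1) = √(-13/2) = I*√26/2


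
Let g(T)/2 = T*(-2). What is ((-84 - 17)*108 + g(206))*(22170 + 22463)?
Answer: -523634356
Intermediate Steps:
g(T) = -4*T (g(T) = 2*(T*(-2)) = 2*(-2*T) = -4*T)
((-84 - 17)*108 + g(206))*(22170 + 22463) = ((-84 - 17)*108 - 4*206)*(22170 + 22463) = (-101*108 - 824)*44633 = (-10908 - 824)*44633 = -11732*44633 = -523634356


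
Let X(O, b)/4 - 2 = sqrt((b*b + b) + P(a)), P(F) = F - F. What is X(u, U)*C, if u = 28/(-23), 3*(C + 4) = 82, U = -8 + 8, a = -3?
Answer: 560/3 ≈ 186.67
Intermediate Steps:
U = 0
P(F) = 0
C = 70/3 (C = -4 + (1/3)*82 = -4 + 82/3 = 70/3 ≈ 23.333)
u = -28/23 (u = 28*(-1/23) = -28/23 ≈ -1.2174)
X(O, b) = 8 + 4*sqrt(b + b**2) (X(O, b) = 8 + 4*sqrt((b*b + b) + 0) = 8 + 4*sqrt((b**2 + b) + 0) = 8 + 4*sqrt((b + b**2) + 0) = 8 + 4*sqrt(b + b**2))
X(u, U)*C = (8 + 4*sqrt(0*(1 + 0)))*(70/3) = (8 + 4*sqrt(0*1))*(70/3) = (8 + 4*sqrt(0))*(70/3) = (8 + 4*0)*(70/3) = (8 + 0)*(70/3) = 8*(70/3) = 560/3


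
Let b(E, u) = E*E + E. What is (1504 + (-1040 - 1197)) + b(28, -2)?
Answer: 79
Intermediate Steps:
b(E, u) = E + E**2 (b(E, u) = E**2 + E = E + E**2)
(1504 + (-1040 - 1197)) + b(28, -2) = (1504 + (-1040 - 1197)) + 28*(1 + 28) = (1504 - 2237) + 28*29 = -733 + 812 = 79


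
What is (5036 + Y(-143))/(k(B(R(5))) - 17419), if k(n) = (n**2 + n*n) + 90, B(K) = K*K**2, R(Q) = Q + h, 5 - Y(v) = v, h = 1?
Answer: 5184/75983 ≈ 0.068226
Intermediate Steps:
Y(v) = 5 - v
R(Q) = 1 + Q (R(Q) = Q + 1 = 1 + Q)
B(K) = K**3
k(n) = 90 + 2*n**2 (k(n) = (n**2 + n**2) + 90 = 2*n**2 + 90 = 90 + 2*n**2)
(5036 + Y(-143))/(k(B(R(5))) - 17419) = (5036 + (5 - 1*(-143)))/((90 + 2*((1 + 5)**3)**2) - 17419) = (5036 + (5 + 143))/((90 + 2*(6**3)**2) - 17419) = (5036 + 148)/((90 + 2*216**2) - 17419) = 5184/((90 + 2*46656) - 17419) = 5184/((90 + 93312) - 17419) = 5184/(93402 - 17419) = 5184/75983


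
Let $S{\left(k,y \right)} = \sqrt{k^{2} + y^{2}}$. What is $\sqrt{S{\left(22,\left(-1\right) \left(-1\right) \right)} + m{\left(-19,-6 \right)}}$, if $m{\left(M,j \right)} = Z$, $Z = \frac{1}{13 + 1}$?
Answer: $\frac{\sqrt{14 + 196 \sqrt{485}}}{14} \approx 4.7004$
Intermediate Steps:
$Z = \frac{1}{14} \approx 0.071429$
$m{\left(M,j \right)} = \frac{1}{14}$
$\sqrt{S{\left(22,\left(-1\right) \left(-1\right) \right)} + m{\left(-19,-6 \right)}} = \sqrt{\sqrt{22^{2} + \left(\left(-1\right) \left(-1\right)\right)^{2}} + \frac{1}{14}} = \sqrt{\sqrt{484 + 1^{2}} + \frac{1}{14}} = \sqrt{\sqrt{484 + 1} + \frac{1}{14}} = \sqrt{\sqrt{485} + \frac{1}{14}} = \sqrt{\frac{1}{14} + \sqrt{485}}$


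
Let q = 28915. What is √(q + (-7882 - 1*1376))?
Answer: √19657 ≈ 140.20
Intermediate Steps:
√(q + (-7882 - 1*1376)) = √(28915 + (-7882 - 1*1376)) = √(28915 + (-7882 - 1376)) = √(28915 - 9258) = √19657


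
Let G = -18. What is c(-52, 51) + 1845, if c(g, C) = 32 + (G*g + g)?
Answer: 2761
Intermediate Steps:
c(g, C) = 32 - 17*g (c(g, C) = 32 + (-18*g + g) = 32 - 17*g)
c(-52, 51) + 1845 = (32 - 17*(-52)) + 1845 = (32 + 884) + 1845 = 916 + 1845 = 2761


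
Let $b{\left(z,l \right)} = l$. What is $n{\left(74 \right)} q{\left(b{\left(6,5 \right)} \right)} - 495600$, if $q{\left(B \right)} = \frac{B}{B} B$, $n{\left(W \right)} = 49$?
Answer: $-495355$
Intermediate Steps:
$q{\left(B \right)} = B$ ($q{\left(B \right)} = 1 B = B$)
$n{\left(74 \right)} q{\left(b{\left(6,5 \right)} \right)} - 495600 = 49 \cdot 5 - 495600 = 245 - 495600 = -495355$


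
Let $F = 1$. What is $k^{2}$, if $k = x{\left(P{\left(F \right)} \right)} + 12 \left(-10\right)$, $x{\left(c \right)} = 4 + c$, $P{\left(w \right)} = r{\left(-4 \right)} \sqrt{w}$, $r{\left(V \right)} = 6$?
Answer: $12100$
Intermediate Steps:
$P{\left(w \right)} = 6 \sqrt{w}$
$k = -110$ ($k = \left(4 + 6 \sqrt{1}\right) + 12 \left(-10\right) = \left(4 + 6 \cdot 1\right) - 120 = \left(4 + 6\right) - 120 = 10 - 120 = -110$)
$k^{2} = \left(-110\right)^{2} = 12100$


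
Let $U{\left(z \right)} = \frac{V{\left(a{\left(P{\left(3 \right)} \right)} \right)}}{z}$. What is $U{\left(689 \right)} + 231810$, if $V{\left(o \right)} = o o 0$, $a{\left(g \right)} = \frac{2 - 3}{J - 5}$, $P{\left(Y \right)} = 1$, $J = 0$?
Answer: $231810$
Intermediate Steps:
$a{\left(g \right)} = \frac{1}{5}$ ($a{\left(g \right)} = \frac{2 - 3}{0 - 5} = - \frac{1}{-5} = \left(-1\right) \left(- \frac{1}{5}\right) = \frac{1}{5}$)
$V{\left(o \right)} = 0$ ($V{\left(o \right)} = o^{2} \cdot 0 = 0$)
$U{\left(z \right)} = 0$ ($U{\left(z \right)} = \frac{0}{z} = 0$)
$U{\left(689 \right)} + 231810 = 0 + 231810 = 231810$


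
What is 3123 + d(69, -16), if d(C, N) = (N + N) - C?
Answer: 3022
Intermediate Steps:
d(C, N) = -C + 2*N (d(C, N) = 2*N - C = -C + 2*N)
3123 + d(69, -16) = 3123 + (-1*69 + 2*(-16)) = 3123 + (-69 - 32) = 3123 - 101 = 3022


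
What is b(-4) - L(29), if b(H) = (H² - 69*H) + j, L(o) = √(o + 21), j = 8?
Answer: 300 - 5*√2 ≈ 292.93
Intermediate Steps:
L(o) = √(21 + o)
b(H) = 8 + H² - 69*H (b(H) = (H² - 69*H) + 8 = 8 + H² - 69*H)
b(-4) - L(29) = (8 + (-4)² - 69*(-4)) - √(21 + 29) = (8 + 16 + 276) - √50 = 300 - 5*√2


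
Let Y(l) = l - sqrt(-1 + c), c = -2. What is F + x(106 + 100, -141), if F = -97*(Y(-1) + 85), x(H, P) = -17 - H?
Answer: -8371 + 97*I*sqrt(3) ≈ -8371.0 + 168.01*I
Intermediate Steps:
Y(l) = l - I*sqrt(3) (Y(l) = l - sqrt(-1 - 2) = l - sqrt(-3) = l - I*sqrt(3))
F = -8148 + 97*I*sqrt(3) (F = -97*((-1 - I*sqrt(3)) + 85) = -97*(84 - I*sqrt(3)) = -8148 + 97*I*sqrt(3) ≈ -8148.0 + 168.01*I)
F + x(106 + 100, -141) = (-8148 + 97*I*sqrt(3)) + (-17 - (106 + 100)) = (-8148 + 97*I*sqrt(3)) + (-17 - 1*206) = (-8148 + 97*I*sqrt(3)) + (-17 - 206) = (-8148 + 97*I*sqrt(3)) - 223 = -8371 + 97*I*sqrt(3)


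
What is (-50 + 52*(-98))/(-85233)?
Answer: 5146/85233 ≈ 0.060376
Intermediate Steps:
(-50 + 52*(-98))/(-85233) = (-50 - 5096)*(-1/85233) = -5146*(-1/85233) = 5146/85233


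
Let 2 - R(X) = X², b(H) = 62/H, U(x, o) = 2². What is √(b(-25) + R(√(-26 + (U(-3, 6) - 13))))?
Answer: √863/5 ≈ 5.8754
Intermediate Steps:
U(x, o) = 4
R(X) = 2 - X²
√(b(-25) + R(√(-26 + (U(-3, 6) - 13)))) = √(62/(-25) + (2 - (√(-26 + (4 - 13)))²)) = √(62*(-1/25) + (2 - (√(-26 - 9))²)) = √(-62/25 + (2 - (√(-35))²)) = √(-62/25 + (2 - (I*√35)²)) = √(-62/25 + (2 - 1*(-35))) = √(-62/25 + (2 + 35)) = √(-62/25 + 37) = √(863/25) = √863/5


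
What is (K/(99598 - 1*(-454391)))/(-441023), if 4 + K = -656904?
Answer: 656908/244321890747 ≈ 2.6887e-6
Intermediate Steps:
K = -656908 (K = -4 - 656904 = -656908)
(K/(99598 - 1*(-454391)))/(-441023) = -656908/(99598 - 1*(-454391))/(-441023) = -656908/(99598 + 454391)*(-1/441023) = -656908/553989*(-1/441023) = 656908/244321890747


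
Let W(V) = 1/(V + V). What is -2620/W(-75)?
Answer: 393000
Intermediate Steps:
W(V) = 1/(2*V)
-2620/W(-75) = -2620/((½)/(-75)) = -2620/((½)*(-1/75)) = -2620/(-1/150) = -2620*(-150) = 393000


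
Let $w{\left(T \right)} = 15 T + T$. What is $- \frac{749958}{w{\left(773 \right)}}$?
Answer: $- \frac{374979}{6184} \approx -60.637$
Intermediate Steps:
$w{\left(T \right)} = 16 T$
$- \frac{749958}{w{\left(773 \right)}} = - \frac{749958}{16 \cdot 773} = - \frac{749958}{12368} = \left(-749958\right) \frac{1}{12368} = - \frac{374979}{6184}$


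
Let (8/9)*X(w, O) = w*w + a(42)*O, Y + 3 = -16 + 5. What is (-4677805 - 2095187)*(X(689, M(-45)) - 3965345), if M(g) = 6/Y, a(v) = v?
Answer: 23240195388192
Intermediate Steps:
Y = -14 (Y = -3 + (-16 + 5) = -3 - 11 = -14)
M(g) = -3/7 (M(g) = 6/(-14) = 6*(-1/14) = -3/7)
X(w, O) = 9*w**2/8 + 189*O/4 (X(w, O) = 9*(w*w + 42*O)/8 = 9*(w**2 + 42*O)/8 = 9*w**2/8 + 189*O/4)
(-4677805 - 2095187)*(X(689, M(-45)) - 3965345) = (-4677805 - 2095187)*(((9/8)*689**2 + (189/4)*(-3/7)) - 3965345) = -6772992*(((9/8)*474721 - 81/4) - 3965345) = -6772992*((4272489/8 - 81/4) - 3965345) = -6772992*(4272327/8 - 3965345) = -6772992*(-27450433/8) = 23240195388192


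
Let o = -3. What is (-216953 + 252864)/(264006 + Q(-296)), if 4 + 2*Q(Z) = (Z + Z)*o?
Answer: 35911/264892 ≈ 0.13557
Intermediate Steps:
Q(Z) = -2 - 3*Z (Q(Z) = -2 + ((Z + Z)*(-3))/2 = -2 + ((2*Z)*(-3))/2 = -2 + (-6*Z)/2 = -2 - 3*Z)
(-216953 + 252864)/(264006 + Q(-296)) = (-216953 + 252864)/(264006 + (-2 - 3*(-296))) = 35911/(264006 + (-2 + 888)) = 35911/(264006 + 886) = 35911/264892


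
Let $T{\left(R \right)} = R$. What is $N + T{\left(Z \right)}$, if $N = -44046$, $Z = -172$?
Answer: $-44218$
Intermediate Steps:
$N + T{\left(Z \right)} = -44046 - 172 = -44218$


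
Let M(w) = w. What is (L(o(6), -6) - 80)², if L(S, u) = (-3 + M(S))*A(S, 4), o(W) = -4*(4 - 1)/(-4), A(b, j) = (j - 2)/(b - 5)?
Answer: 6400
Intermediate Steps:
A(b, j) = (-2 + j)/(-5 + b)
o(W) = 3 (o(W) = -4*3*(-¼) = -12*(-¼) = 3)
L(S, u) = 2*(-3 + S)/(-5 + S) (L(S, u) = (-3 + S)*((-2 + 4)/(-5 + S)) = (-3 + S)*(2/(-5 + S)) = 2*(-3 + S)/(-5 + S))
(L(o(6), -6) - 80)² = (2*(-3 + 3)/(-5 + 3) - 80)² = (2*0/(-2) - 80)² = (2*(-½)*0 - 80)² = (0 - 80)² = (-80)² = 6400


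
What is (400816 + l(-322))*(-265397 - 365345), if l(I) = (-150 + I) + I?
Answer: -252310676324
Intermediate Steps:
l(I) = -150 + 2*I
(400816 + l(-322))*(-265397 - 365345) = (400816 + (-150 + 2*(-322)))*(-265397 - 365345) = (400816 + (-150 - 644))*(-630742) = (400816 - 794)*(-630742) = 400022*(-630742) = -252310676324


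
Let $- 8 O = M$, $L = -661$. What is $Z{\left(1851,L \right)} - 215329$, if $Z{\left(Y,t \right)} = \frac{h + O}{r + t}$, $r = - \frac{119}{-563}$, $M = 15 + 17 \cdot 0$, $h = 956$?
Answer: $- \frac{640864744547}{2976192} \approx -2.1533 \cdot 10^{5}$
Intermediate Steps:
$M = 15$ ($M = 15 + 0 = 15$)
$O = - \frac{15}{8}$ ($O = \left(- \frac{1}{8}\right) 15 = - \frac{15}{8} \approx -1.875$)
$r = \frac{119}{563}$ ($r = \left(-119\right) \left(- \frac{1}{563}\right) = \frac{119}{563} \approx 0.21137$)
$Z{\left(Y,t \right)} = \frac{7633}{8 \left(\frac{119}{563} + t\right)}$ ($Z{\left(Y,t \right)} = \frac{956 - \frac{15}{8}}{\frac{119}{563} + t} = \frac{7633}{8 \left(\frac{119}{563} + t\right)}$)
$Z{\left(1851,L \right)} - 215329 = \frac{4297379}{8 \left(119 + 563 \left(-661\right)\right)} - 215329 = \frac{4297379}{8 \left(119 - 372143\right)} - 215329 = \frac{4297379}{8 \left(-372024\right)} - 215329 = \frac{4297379}{8} \left(- \frac{1}{372024}\right) - 215329 = - \frac{4297379}{2976192} - 215329 = - \frac{640864744547}{2976192}$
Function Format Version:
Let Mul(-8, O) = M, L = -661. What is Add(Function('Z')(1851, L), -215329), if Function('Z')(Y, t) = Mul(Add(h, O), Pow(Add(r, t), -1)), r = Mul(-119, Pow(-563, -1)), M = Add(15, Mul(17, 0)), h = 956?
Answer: Rational(-640864744547, 2976192) ≈ -2.1533e+5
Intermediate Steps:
M = 15 (M = Add(15, 0) = 15)
O = Rational(-15, 8) (O = Mul(Rational(-1, 8), 15) = Rational(-15, 8) ≈ -1.8750)
r = Rational(119, 563) (r = Mul(-119, Rational(-1, 563)) = Rational(119, 563) ≈ 0.21137)
Function('Z')(Y, t) = Mul(Rational(7633, 8), Pow(Add(Rational(119, 563), t), -1)) (Function('Z')(Y, t) = Mul(Add(956, Rational(-15, 8)), Pow(Add(Rational(119, 563), t), -1)) = Mul(Rational(7633, 8), Pow(Add(Rational(119, 563), t), -1)))
Add(Function('Z')(1851, L), -215329) = Add(Mul(Rational(4297379, 8), Pow(Add(119, Mul(563, -661)), -1)), -215329) = Add(Mul(Rational(4297379, 8), Pow(Add(119, -372143), -1)), -215329) = Add(Mul(Rational(4297379, 8), Pow(-372024, -1)), -215329) = Add(Mul(Rational(4297379, 8), Rational(-1, 372024)), -215329) = Add(Rational(-4297379, 2976192), -215329) = Rational(-640864744547, 2976192)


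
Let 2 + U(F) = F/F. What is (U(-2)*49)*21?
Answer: -1029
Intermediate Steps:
U(F) = -1 (U(F) = -2 + F/F = -2 + 1 = -1)
(U(-2)*49)*21 = -1*49*21 = -49*21 = -1029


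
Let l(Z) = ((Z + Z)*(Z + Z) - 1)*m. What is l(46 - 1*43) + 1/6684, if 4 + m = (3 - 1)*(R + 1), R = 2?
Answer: 467881/6684 ≈ 70.000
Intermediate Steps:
m = 2 (m = -4 + (3 - 1)*(2 + 1) = -4 + 2*3 = -4 + 6 = 2)
l(Z) = -2 + 8*Z**2 (l(Z) = ((Z + Z)*(Z + Z) - 1)*2 = ((2*Z)*(2*Z) - 1)*2 = (4*Z**2 - 1)*2 = (-1 + 4*Z**2)*2 = -2 + 8*Z**2)
l(46 - 1*43) + 1/6684 = (-2 + 8*(46 - 1*43)**2) + 1/6684 = (-2 + 8*(46 - 43)**2) + 1/6684 = (-2 + 8*3**2) + 1/6684 = (-2 + 8*9) + 1/6684 = (-2 + 72) + 1/6684 = 70 + 1/6684 = 467881/6684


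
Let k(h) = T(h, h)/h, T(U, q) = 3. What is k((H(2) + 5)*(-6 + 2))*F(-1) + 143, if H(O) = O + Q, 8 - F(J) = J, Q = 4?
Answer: 6265/44 ≈ 142.39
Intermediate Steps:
F(J) = 8 - J
H(O) = 4 + O (H(O) = O + 4 = 4 + O)
k(h) = 3/h
k((H(2) + 5)*(-6 + 2))*F(-1) + 143 = (3/((((4 + 2) + 5)*(-6 + 2))))*(8 - 1*(-1)) + 143 = (3/(((6 + 5)*(-4))))*(8 + 1) + 143 = (3/((11*(-4))))*9 + 143 = (3/(-44))*9 + 143 = (3*(-1/44))*9 + 143 = -3/44*9 + 143 = -27/44 + 143 = 6265/44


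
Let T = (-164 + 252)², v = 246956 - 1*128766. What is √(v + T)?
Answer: √125934 ≈ 354.87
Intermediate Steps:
v = 118190 (v = 246956 - 128766 = 118190)
T = 7744 (T = 88² = 7744)
√(v + T) = √(118190 + 7744) = √125934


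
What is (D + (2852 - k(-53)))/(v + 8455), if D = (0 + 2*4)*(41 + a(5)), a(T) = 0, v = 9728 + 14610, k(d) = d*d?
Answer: 371/32793 ≈ 0.011313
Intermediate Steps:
k(d) = d²
v = 24338
D = 328 (D = (0 + 2*4)*(41 + 0) = (0 + 8)*41 = 8*41 = 328)
(D + (2852 - k(-53)))/(v + 8455) = (328 + (2852 - 1*(-53)²))/(24338 + 8455) = (328 + (2852 - 1*2809))/32793 = (328 + (2852 - 2809))*(1/32793) = (328 + 43)*(1/32793) = 371*(1/32793) = 371/32793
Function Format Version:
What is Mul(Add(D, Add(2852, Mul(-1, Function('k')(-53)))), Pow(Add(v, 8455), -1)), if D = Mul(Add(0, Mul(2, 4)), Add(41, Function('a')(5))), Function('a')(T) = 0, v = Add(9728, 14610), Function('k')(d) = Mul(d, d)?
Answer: Rational(371, 32793) ≈ 0.011313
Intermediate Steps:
Function('k')(d) = Pow(d, 2)
v = 24338
D = 328 (D = Mul(Add(0, Mul(2, 4)), Add(41, 0)) = Mul(Add(0, 8), 41) = Mul(8, 41) = 328)
Mul(Add(D, Add(2852, Mul(-1, Function('k')(-53)))), Pow(Add(v, 8455), -1)) = Mul(Add(328, Add(2852, Mul(-1, Pow(-53, 2)))), Pow(Add(24338, 8455), -1)) = Mul(Add(328, Add(2852, Mul(-1, 2809))), Pow(32793, -1)) = Mul(Add(328, Add(2852, -2809)), Rational(1, 32793)) = Mul(Add(328, 43), Rational(1, 32793)) = Mul(371, Rational(1, 32793)) = Rational(371, 32793)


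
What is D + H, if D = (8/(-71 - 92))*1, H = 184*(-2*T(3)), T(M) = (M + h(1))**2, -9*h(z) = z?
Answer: -40549832/13203 ≈ -3071.3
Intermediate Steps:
h(z) = -z/9
T(M) = (-1/9 + M)**2 (T(M) = (M - 1/9*1)**2 = (M - 1/9)**2 = (-1/9 + M)**2)
H = -248768/81 (H = 184*(-2*(-1 + 9*3)**2/81) = 184*(-2*(-1 + 27)**2/81) = 184*(-2*26**2/81) = 184*(-2*676/81) = 184*(-1352/81) = -248768/81 ≈ -3071.2)
D = -8/163 (D = (8/(-163))*1 = (8*(-1/163))*1 = -8/163*1 = -8/163 ≈ -0.049080)
D + H = -8/163 - 248768/81 = -40549832/13203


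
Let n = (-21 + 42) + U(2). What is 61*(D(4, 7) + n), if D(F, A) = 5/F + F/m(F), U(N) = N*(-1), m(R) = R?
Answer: 5185/4 ≈ 1296.3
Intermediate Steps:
U(N) = -N
n = 19 (n = (-21 + 42) - 1*2 = 21 - 2 = 19)
D(F, A) = 1 + 5/F (D(F, A) = 5/F + F/F = 5/F + 1 = 1 + 5/F)
61*(D(4, 7) + n) = 61*((5 + 4)/4 + 19) = 61*((1/4)*9 + 19) = 61*(9/4 + 19) = 61*(85/4) = 5185/4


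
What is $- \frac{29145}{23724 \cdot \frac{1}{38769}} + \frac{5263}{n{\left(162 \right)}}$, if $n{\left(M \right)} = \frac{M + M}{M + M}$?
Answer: $- \frac{111673677}{2636} \approx -42365.0$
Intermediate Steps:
$n{\left(M \right)} = 1$ ($n{\left(M \right)} = \frac{2 M}{2 M} = 2 M \frac{1}{2 M} = 1$)
$- \frac{29145}{23724 \cdot \frac{1}{38769}} + \frac{5263}{n{\left(162 \right)}} = - \frac{29145}{23724 \cdot \frac{1}{38769}} + \frac{5263}{1} = - \frac{29145}{23724 \cdot \frac{1}{38769}} + 5263 \cdot 1 = - \frac{29145}{\frac{7908}{12923}} + 5263 = \left(-29145\right) \frac{12923}{7908} + 5263 = - \frac{125546945}{2636} + 5263 = - \frac{111673677}{2636}$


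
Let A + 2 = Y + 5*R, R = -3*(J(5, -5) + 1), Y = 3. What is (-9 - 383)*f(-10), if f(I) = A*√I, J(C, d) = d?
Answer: -23912*I*√10 ≈ -75616.0*I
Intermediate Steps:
R = 12 (R = -3*(-5 + 1) = -3*(-4) = 12)
A = 61 (A = -2 + (3 + 5*12) = -2 + (3 + 60) = -2 + 63 = 61)
f(I) = 61*√I
(-9 - 383)*f(-10) = (-9 - 383)*(61*√(-10)) = -23912*I*√10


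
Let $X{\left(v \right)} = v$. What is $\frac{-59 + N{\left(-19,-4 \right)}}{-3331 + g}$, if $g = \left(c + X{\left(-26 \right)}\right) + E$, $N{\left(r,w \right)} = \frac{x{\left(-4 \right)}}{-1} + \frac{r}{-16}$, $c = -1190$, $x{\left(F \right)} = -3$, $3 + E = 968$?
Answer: $\frac{877}{57312} \approx 0.015302$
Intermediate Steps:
$E = 965$ ($E = -3 + 968 = 965$)
$N{\left(r,w \right)} = 3 - \frac{r}{16}$ ($N{\left(r,w \right)} = - \frac{3}{-1} + \frac{r}{-16} = \left(-3\right) \left(-1\right) + r \left(- \frac{1}{16}\right) = 3 - \frac{r}{16}$)
$g = -251$ ($g = \left(-1190 - 26\right) + 965 = -1216 + 965 = -251$)
$\frac{-59 + N{\left(-19,-4 \right)}}{-3331 + g} = \frac{-59 + \left(3 - - \frac{19}{16}\right)}{-3331 - 251} = \frac{-59 + \left(3 + \frac{19}{16}\right)}{-3582} = \left(-59 + \frac{67}{16}\right) \left(- \frac{1}{3582}\right) = \left(- \frac{877}{16}\right) \left(- \frac{1}{3582}\right) = \frac{877}{57312}$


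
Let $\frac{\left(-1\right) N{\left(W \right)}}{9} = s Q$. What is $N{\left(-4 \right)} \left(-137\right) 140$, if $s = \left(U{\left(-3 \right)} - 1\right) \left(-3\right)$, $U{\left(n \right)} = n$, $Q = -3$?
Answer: $-6214320$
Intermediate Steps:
$s = 12$ ($s = \left(-3 - 1\right) \left(-3\right) = \left(-4\right) \left(-3\right) = 12$)
$N{\left(W \right)} = 324$ ($N{\left(W \right)} = - 9 \cdot 12 \left(-3\right) = \left(-9\right) \left(-36\right) = 324$)
$N{\left(-4 \right)} \left(-137\right) 140 = 324 \left(-137\right) 140 = \left(-44388\right) 140 = -6214320$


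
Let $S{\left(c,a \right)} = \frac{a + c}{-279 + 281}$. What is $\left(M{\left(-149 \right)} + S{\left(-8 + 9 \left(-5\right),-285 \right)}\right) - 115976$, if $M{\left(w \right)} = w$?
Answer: $-116294$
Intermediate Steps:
$S{\left(c,a \right)} = \frac{a}{2} + \frac{c}{2}$ ($S{\left(c,a \right)} = \frac{a + c}{2} = \left(a + c\right) \frac{1}{2} = \frac{a}{2} + \frac{c}{2}$)
$\left(M{\left(-149 \right)} + S{\left(-8 + 9 \left(-5\right),-285 \right)}\right) - 115976 = \left(-149 + \left(\frac{1}{2} \left(-285\right) + \frac{-8 + 9 \left(-5\right)}{2}\right)\right) - 115976 = \left(-149 - \left(\frac{285}{2} - \frac{-8 - 45}{2}\right)\right) - 115976 = \left(-149 + \left(- \frac{285}{2} + \frac{1}{2} \left(-53\right)\right)\right) - 115976 = \left(-149 - 169\right) - 115976 = -318 - 115976 = -116294$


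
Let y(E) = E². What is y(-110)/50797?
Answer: 12100/50797 ≈ 0.23820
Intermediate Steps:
y(-110)/50797 = (-110)²/50797 = 12100*(1/50797) = 12100/50797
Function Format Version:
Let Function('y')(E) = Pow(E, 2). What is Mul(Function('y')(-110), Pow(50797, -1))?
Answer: Rational(12100, 50797) ≈ 0.23820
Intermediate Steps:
Mul(Function('y')(-110), Pow(50797, -1)) = Mul(Pow(-110, 2), Pow(50797, -1)) = Mul(12100, Rational(1, 50797)) = Rational(12100, 50797)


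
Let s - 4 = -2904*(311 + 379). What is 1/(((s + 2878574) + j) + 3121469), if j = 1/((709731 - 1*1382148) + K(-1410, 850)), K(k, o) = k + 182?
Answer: 673645/2692078756114 ≈ 2.5023e-7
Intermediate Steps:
K(k, o) = 182 + k
s = -2003756 (s = 4 - 2904*(311 + 379) = 4 - 2904*690 = 4 - 2003760 = -2003756)
j = -1/673645 (j = 1/((709731 - 1*1382148) + (182 - 1410)) = 1/((709731 - 1382148) - 1228) = 1/(-672417 - 1228) = 1/(-673645) = -1/673645 ≈ -1.4845e-6)
1/(((s + 2878574) + j) + 3121469) = 1/(((-2003756 + 2878574) - 1/673645) + 3121469) = 1/((874818 - 1/673645) + 3121469) = 1/(589316771609/673645 + 3121469) = 1/(2692078756114/673645) = 673645/2692078756114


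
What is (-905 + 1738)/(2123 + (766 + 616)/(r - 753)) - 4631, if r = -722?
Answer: -2070571494/447149 ≈ -4630.6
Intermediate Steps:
(-905 + 1738)/(2123 + (766 + 616)/(r - 753)) - 4631 = (-905 + 1738)/(2123 + (766 + 616)/(-722 - 753)) - 4631 = 833/(2123 + 1382/(-1475)) - 4631 = 833/(2123 + 1382*(-1/1475)) - 4631 = 833/(2123 - 1382/1475) - 4631 = 833/(3130043/1475) - 4631 = 833*(1475/3130043) - 4631 = 175525/447149 - 4631 = -2070571494/447149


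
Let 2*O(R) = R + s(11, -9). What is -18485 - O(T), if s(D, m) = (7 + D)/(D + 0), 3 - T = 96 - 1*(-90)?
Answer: -404675/22 ≈ -18394.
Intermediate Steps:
T = -183 (T = 3 - (96 - 1*(-90)) = 3 - (96 + 90) = 3 - 1*186 = 3 - 186 = -183)
s(D, m) = (7 + D)/D
O(R) = 9/11 + R/2 (O(R) = (R + (7 + 11)/11)/2 = (R + (1/11)*18)/2 = (R + 18/11)/2 = (18/11 + R)/2 = 9/11 + R/2)
-18485 - O(T) = -18485 - (9/11 + (½)*(-183)) = -18485 - (9/11 - 183/2) = -18485 - 1*(-1995/22) = -18485 + 1995/22 = -404675/22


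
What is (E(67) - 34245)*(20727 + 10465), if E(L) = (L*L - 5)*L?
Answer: 8302780136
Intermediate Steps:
E(L) = L*(-5 + L²) (E(L) = (L² - 5)*L = (-5 + L²)*L = L*(-5 + L²))
(E(67) - 34245)*(20727 + 10465) = (67*(-5 + 67²) - 34245)*(20727 + 10465) = (67*(-5 + 4489) - 34245)*31192 = (67*4484 - 34245)*31192 = (300428 - 34245)*31192 = 266183*31192 = 8302780136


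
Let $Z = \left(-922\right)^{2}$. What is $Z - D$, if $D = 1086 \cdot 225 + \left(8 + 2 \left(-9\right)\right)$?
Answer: $605744$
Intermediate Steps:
$Z = 850084$
$D = 244340$ ($D = 244350 + \left(8 - 18\right) = 244350 - 10 = 244340$)
$Z - D = 850084 - 244340 = 605744$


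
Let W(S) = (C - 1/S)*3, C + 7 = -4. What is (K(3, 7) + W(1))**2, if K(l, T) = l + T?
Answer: 676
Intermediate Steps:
C = -11 (C = -7 - 4 = -11)
W(S) = -33 - 3/S (W(S) = (-11 - 1/S)*3 = -33 - 3/S)
K(l, T) = T + l
(K(3, 7) + W(1))**2 = ((7 + 3) + (-33 - 3/1))**2 = (10 + (-33 - 3*1))**2 = (10 + (-33 - 3))**2 = (10 - 36)**2 = (-26)**2 = 676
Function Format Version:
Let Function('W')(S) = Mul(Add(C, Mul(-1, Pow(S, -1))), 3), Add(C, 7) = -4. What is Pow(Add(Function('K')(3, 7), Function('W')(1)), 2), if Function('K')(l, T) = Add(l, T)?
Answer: 676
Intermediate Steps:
C = -11 (C = Add(-7, -4) = -11)
Function('W')(S) = Add(-33, Mul(-3, Pow(S, -1))) (Function('W')(S) = Mul(Add(-11, Mul(-1, Pow(S, -1))), 3) = Add(-33, Mul(-3, Pow(S, -1))))
Function('K')(l, T) = Add(T, l)
Pow(Add(Function('K')(3, 7), Function('W')(1)), 2) = Pow(Add(Add(7, 3), Add(-33, Mul(-3, Pow(1, -1)))), 2) = Pow(Add(10, Add(-33, Mul(-3, 1))), 2) = Pow(Add(10, Add(-33, -3)), 2) = Pow(Add(10, -36), 2) = Pow(-26, 2) = 676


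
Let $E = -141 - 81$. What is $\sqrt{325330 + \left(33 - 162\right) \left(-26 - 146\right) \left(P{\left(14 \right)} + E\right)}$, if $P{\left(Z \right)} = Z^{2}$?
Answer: $i \sqrt{251558} \approx 501.56 i$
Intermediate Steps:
$E = -222$
$\sqrt{325330 + \left(33 - 162\right) \left(-26 - 146\right) \left(P{\left(14 \right)} + E\right)} = \sqrt{325330 + \left(33 - 162\right) \left(-26 - 146\right) \left(14^{2} - 222\right)} = \sqrt{325330 + \left(-129\right) \left(-172\right) \left(196 - 222\right)} = \sqrt{325330 + 22188 \left(-26\right)} = \sqrt{325330 - 576888} = \sqrt{-251558} = i \sqrt{251558}$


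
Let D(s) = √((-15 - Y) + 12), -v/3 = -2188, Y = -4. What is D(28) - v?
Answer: -6563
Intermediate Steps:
v = 6564 (v = -3*(-2188) = 6564)
D(s) = 1 (D(s) = √((-15 - 1*(-4)) + 12) = √((-15 + 4) + 12) = √(-11 + 12) = √1 = 1)
D(28) - v = 1 - 1*6564 = 1 - 6564 = -6563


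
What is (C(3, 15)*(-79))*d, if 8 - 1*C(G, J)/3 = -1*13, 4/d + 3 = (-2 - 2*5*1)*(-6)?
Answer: -6636/23 ≈ -288.52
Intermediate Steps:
d = 4/69 (d = 4/(-3 + (-2 - 2*5*1)*(-6)) = 4/(-3 + (-2 - 10*1)*(-6)) = 4/(-3 + (-2 - 10)*(-6)) = 4/(-3 - 12*(-6)) = 4/(-3 + 72) = 4/69 ≈ 0.057971)
C(G, J) = 63 (C(G, J) = 24 - (-3)*13 = 24 - 3*(-13) = 24 + 39 = 63)
(C(3, 15)*(-79))*d = (63*(-79))*(4/69) = -4977*4/69 = -6636/23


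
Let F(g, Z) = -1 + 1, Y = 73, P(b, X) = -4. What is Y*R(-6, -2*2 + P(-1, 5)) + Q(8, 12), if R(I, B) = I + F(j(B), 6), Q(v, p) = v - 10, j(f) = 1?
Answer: -440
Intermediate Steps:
F(g, Z) = 0
Q(v, p) = -10 + v
R(I, B) = I (R(I, B) = I + 0 = I)
Y*R(-6, -2*2 + P(-1, 5)) + Q(8, 12) = 73*(-6) + (-10 + 8) = -438 - 2 = -440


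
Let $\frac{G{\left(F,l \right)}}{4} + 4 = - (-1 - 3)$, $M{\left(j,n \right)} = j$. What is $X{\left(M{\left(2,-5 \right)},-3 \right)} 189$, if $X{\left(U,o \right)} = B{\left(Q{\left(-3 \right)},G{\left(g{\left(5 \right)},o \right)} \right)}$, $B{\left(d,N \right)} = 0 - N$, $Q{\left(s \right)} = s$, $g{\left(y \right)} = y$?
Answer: $0$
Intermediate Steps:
$G{\left(F,l \right)} = 0$ ($G{\left(F,l \right)} = -16 + 4 \left(- (-1 - 3)\right) = -16 + 4 \left(\left(-1\right) \left(-4\right)\right) = -16 + 4 \cdot 4 = -16 + 16 = 0$)
$B{\left(d,N \right)} = - N$
$X{\left(U,o \right)} = 0$ ($X{\left(U,o \right)} = \left(-1\right) 0 = 0$)
$X{\left(M{\left(2,-5 \right)},-3 \right)} 189 = 0 \cdot 189 = 0$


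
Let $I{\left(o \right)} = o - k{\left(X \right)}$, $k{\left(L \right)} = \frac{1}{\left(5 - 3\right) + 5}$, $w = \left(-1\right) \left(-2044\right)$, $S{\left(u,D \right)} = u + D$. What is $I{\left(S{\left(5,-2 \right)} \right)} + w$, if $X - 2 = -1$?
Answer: $\frac{14328}{7} \approx 2046.9$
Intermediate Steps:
$X = 1$ ($X = 2 - 1 = 1$)
$S{\left(u,D \right)} = D + u$
$w = 2044$
$k{\left(L \right)} = \frac{1}{7}$ ($k{\left(L \right)} = \frac{1}{2 + 5} = \frac{1}{7}$)
$I{\left(o \right)} = - \frac{1}{7} + o$ ($I{\left(o \right)} = o - \frac{1}{7} = - \frac{1}{7} + o$)
$I{\left(S{\left(5,-2 \right)} \right)} + w = \left(- \frac{1}{7} + \left(-2 + 5\right)\right) + 2044 = \left(- \frac{1}{7} + 3\right) + 2044 = \frac{20}{7} + 2044 = \frac{14328}{7}$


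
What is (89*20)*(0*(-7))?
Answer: 0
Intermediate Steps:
(89*20)*(0*(-7)) = 1780*0 = 0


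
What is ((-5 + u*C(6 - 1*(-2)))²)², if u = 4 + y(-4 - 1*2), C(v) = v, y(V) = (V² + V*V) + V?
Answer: 94879400625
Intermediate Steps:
y(V) = V + 2*V² (y(V) = (V² + V²) + V = 2*V² + V = V + 2*V²)
u = 70 (u = 4 + (-4 - 1*2)*(1 + 2*(-4 - 1*2)) = 4 + (-4 - 2)*(1 + 2*(-4 - 2)) = 4 - 6*(1 + 2*(-6)) = 4 - 6*(1 - 12) = 4 - 6*(-11) = 4 + 66 = 70)
((-5 + u*C(6 - 1*(-2)))²)² = ((-5 + 70*(6 - 1*(-2)))²)² = ((-5 + 70*(6 + 2))²)² = ((-5 + 70*8)²)² = ((-5 + 560)²)² = (555²)² = 308025² = 94879400625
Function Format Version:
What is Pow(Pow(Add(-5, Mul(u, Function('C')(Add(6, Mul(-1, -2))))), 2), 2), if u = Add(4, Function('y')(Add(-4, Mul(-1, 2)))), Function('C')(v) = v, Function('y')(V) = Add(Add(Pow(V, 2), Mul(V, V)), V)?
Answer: 94879400625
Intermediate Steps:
Function('y')(V) = Add(V, Mul(2, Pow(V, 2))) (Function('y')(V) = Add(Add(Pow(V, 2), Pow(V, 2)), V) = Add(Mul(2, Pow(V, 2)), V) = Add(V, Mul(2, Pow(V, 2))))
u = 70 (u = Add(4, Mul(Add(-4, Mul(-1, 2)), Add(1, Mul(2, Add(-4, Mul(-1, 2)))))) = Add(4, Mul(Add(-4, -2), Add(1, Mul(2, Add(-4, -2))))) = Add(4, Mul(-6, Add(1, Mul(2, -6)))) = Add(4, Mul(-6, Add(1, -12))) = Add(4, Mul(-6, -11)) = Add(4, 66) = 70)
Pow(Pow(Add(-5, Mul(u, Function('C')(Add(6, Mul(-1, -2))))), 2), 2) = Pow(Pow(Add(-5, Mul(70, Add(6, Mul(-1, -2)))), 2), 2) = Pow(Pow(Add(-5, Mul(70, Add(6, 2))), 2), 2) = Pow(Pow(Add(-5, Mul(70, 8)), 2), 2) = Pow(Pow(Add(-5, 560), 2), 2) = Pow(Pow(555, 2), 2) = Pow(308025, 2) = 94879400625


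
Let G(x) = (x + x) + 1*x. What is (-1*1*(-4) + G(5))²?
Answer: 361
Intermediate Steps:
G(x) = 3*x (G(x) = 2*x + x = 3*x)
(-1*1*(-4) + G(5))² = (-1*1*(-4) + 3*5)² = (-1*(-4) + 15)² = (4 + 15)² = 19² = 361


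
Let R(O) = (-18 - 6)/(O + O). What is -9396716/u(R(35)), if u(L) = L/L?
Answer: -9396716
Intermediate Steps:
R(O) = -12/O (R(O) = -24*1/(2*O) = -12/O)
u(L) = 1
-9396716/u(R(35)) = -9396716/1 = -9396716*1 = -9396716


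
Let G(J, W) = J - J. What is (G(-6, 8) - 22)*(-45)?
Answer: 990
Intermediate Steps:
G(J, W) = 0
(G(-6, 8) - 22)*(-45) = (0 - 22)*(-45) = -22*(-45) = 990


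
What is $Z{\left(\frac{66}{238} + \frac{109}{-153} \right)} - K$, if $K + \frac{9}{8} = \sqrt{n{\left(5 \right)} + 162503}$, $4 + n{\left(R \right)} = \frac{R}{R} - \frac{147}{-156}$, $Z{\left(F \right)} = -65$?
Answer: $- \frac{511}{8} - \frac{\sqrt{109850637}}{26} \approx -466.99$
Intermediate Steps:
$n{\left(R \right)} = - \frac{107}{52}$ ($n{\left(R \right)} = -4 + \left(\frac{R}{R} - \frac{147}{-156}\right) = -4 + \left(1 - - \frac{49}{52}\right) = -4 + \left(1 + \frac{49}{52}\right) = -4 + \frac{101}{52} = - \frac{107}{52}$)
$K = - \frac{9}{8} + \frac{\sqrt{109850637}}{26}$ ($K = - \frac{9}{8} + \sqrt{- \frac{107}{52} + 162503} = - \frac{9}{8} + \sqrt{\frac{8450049}{52}} = - \frac{9}{8} + \frac{\sqrt{109850637}}{26} \approx 401.99$)
$Z{\left(\frac{66}{238} + \frac{109}{-153} \right)} - K = -65 - \left(- \frac{9}{8} + \frac{\sqrt{109850637}}{26}\right) = -65 + \left(\frac{9}{8} - \frac{\sqrt{109850637}}{26}\right) = - \frac{511}{8} - \frac{\sqrt{109850637}}{26}$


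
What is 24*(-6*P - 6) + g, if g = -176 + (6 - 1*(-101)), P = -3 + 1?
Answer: 75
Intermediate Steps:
P = -2
g = -69 (g = -176 + (6 + 101) = -176 + 107 = -69)
24*(-6*P - 6) + g = 24*(-6*(-2) - 6) - 69 = 24*(12 - 6) - 69 = 24*6 - 69 = 144 - 69 = 75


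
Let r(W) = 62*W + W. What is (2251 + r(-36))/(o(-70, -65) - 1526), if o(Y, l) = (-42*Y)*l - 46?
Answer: 17/192672 ≈ 8.8233e-5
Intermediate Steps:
r(W) = 63*W
o(Y, l) = -46 - 42*Y*l (o(Y, l) = -42*Y*l - 46 = -46 - 42*Y*l)
(2251 + r(-36))/(o(-70, -65) - 1526) = (2251 + 63*(-36))/((-46 - 42*(-70)*(-65)) - 1526) = (2251 - 2268)/((-46 - 191100) - 1526) = -17/(-191146 - 1526) = -17/(-192672) = -17*(-1/192672) = 17/192672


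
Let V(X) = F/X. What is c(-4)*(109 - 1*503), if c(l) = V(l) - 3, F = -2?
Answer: 985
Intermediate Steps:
V(X) = -2/X
c(l) = -3 - 2/l (c(l) = -2/l - 3 = -3 - 2/l)
c(-4)*(109 - 1*503) = (-3 - 2/(-4))*(109 - 1*503) = (-3 - 2*(-¼))*(109 - 503) = (-3 + ½)*(-394) = -5/2*(-394) = 985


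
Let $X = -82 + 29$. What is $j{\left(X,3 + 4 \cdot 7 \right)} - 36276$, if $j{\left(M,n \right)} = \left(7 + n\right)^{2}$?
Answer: $-34832$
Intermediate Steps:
$X = -53$
$j{\left(X,3 + 4 \cdot 7 \right)} - 36276 = \left(7 + \left(3 + 4 \cdot 7\right)\right)^{2} - 36276 = \left(7 + \left(3 + 28\right)\right)^{2} - 36276 = \left(7 + 31\right)^{2} - 36276 = 38^{2} - 36276 = 1444 - 36276 = -34832$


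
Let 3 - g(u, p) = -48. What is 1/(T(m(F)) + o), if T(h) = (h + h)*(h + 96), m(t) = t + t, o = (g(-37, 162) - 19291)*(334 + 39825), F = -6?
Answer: -1/772661176 ≈ -1.2942e-9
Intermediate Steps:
g(u, p) = 51 (g(u, p) = 3 - 1*(-48) = 3 + 48 = 51)
o = -772659160 (o = (51 - 19291)*(334 + 39825) = -19240*40159 = -772659160)
m(t) = 2*t
T(h) = 2*h*(96 + h) (T(h) = (2*h)*(96 + h) = 2*h*(96 + h))
1/(T(m(F)) + o) = 1/(2*(2*(-6))*(96 + 2*(-6)) - 772659160) = 1/(2*(-12)*(96 - 12) - 772659160) = 1/(2*(-12)*84 - 772659160) = 1/(-2016 - 772659160) = 1/(-772661176) = -1/772661176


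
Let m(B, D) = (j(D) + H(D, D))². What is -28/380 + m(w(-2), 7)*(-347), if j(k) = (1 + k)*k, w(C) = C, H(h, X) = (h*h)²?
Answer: -199004727292/95 ≈ -2.0948e+9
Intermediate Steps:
H(h, X) = h⁴ (H(h, X) = (h²)² = h⁴)
j(k) = k*(1 + k)
m(B, D) = (D⁴ + D*(1 + D))² (m(B, D) = (D*(1 + D) + D⁴)² = (D⁴ + D*(1 + D))²)
-28/380 + m(w(-2), 7)*(-347) = -28/380 + (7²*(1 + 7 + 7³)²)*(-347) = -28*1/380 + (49*(1 + 7 + 343)²)*(-347) = -7/95 + (49*351²)*(-347) = -7/95 + (49*123201)*(-347) = -7/95 + 6036849*(-347) = -7/95 - 2094786603 = -199004727292/95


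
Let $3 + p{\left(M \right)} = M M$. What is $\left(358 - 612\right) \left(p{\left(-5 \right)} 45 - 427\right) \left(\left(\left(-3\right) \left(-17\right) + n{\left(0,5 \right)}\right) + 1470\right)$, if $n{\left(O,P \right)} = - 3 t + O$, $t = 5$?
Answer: $-215361012$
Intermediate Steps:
$n{\left(O,P \right)} = -15 + O$ ($n{\left(O,P \right)} = \left(-3\right) 5 + O = -15 + O$)
$p{\left(M \right)} = -3 + M^{2}$ ($p{\left(M \right)} = -3 + M M = -3 + M^{2}$)
$\left(358 - 612\right) \left(p{\left(-5 \right)} 45 - 427\right) \left(\left(\left(-3\right) \left(-17\right) + n{\left(0,5 \right)}\right) + 1470\right) = \left(358 - 612\right) \left(\left(-3 + \left(-5\right)^{2}\right) 45 - 427\right) \left(\left(\left(-3\right) \left(-17\right) + \left(-15 + 0\right)\right) + 1470\right) = - 254 \left(\left(-3 + 25\right) 45 - 427\right) \left(\left(51 - 15\right) + 1470\right) = - 254 \left(22 \cdot 45 - 427\right) \left(36 + 1470\right) = - 254 \left(990 - 427\right) 1506 = \left(-254\right) 563 \cdot 1506 = \left(-143002\right) 1506 = -215361012$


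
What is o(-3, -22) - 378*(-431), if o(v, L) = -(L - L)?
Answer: 162918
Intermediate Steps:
o(v, L) = 0 (o(v, L) = -1*0 = 0)
o(-3, -22) - 378*(-431) = 0 - 378*(-431) = 0 + 162918 = 162918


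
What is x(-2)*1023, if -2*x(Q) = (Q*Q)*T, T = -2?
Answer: 4092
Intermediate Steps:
x(Q) = Q**2 (x(Q) = -Q*Q*(-2)/2 = -Q**2*(-2)/2 = -(-1)*Q**2 = Q**2)
x(-2)*1023 = (-2)**2*1023 = 4*1023 = 4092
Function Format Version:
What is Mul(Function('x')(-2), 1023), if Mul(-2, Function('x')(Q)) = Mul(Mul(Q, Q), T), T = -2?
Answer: 4092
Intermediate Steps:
Function('x')(Q) = Pow(Q, 2) (Function('x')(Q) = Mul(Rational(-1, 2), Mul(Mul(Q, Q), -2)) = Mul(Rational(-1, 2), Mul(Pow(Q, 2), -2)) = Mul(Rational(-1, 2), Mul(-2, Pow(Q, 2))) = Pow(Q, 2))
Mul(Function('x')(-2), 1023) = Mul(Pow(-2, 2), 1023) = Mul(4, 1023) = 4092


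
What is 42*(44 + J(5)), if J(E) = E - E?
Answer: 1848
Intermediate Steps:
J(E) = 0
42*(44 + J(5)) = 42*(44 + 0) = 42*44 = 1848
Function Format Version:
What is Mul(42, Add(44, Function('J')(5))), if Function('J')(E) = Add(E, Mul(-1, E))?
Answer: 1848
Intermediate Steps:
Function('J')(E) = 0
Mul(42, Add(44, Function('J')(5))) = Mul(42, Add(44, 0)) = Mul(42, 44) = 1848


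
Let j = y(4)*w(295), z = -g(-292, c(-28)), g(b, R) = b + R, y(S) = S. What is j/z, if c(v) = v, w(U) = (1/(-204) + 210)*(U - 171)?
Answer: 1328009/4080 ≈ 325.49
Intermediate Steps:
w(U) = -2441823/68 + 42839*U/204 (w(U) = (-1/204 + 210)*(-171 + U) = 42839*(-171 + U)/204 = -2441823/68 + 42839*U/204)
g(b, R) = R + b
z = 320 (z = -(-28 - 292) = -1*(-320) = 320)
j = 5312036/51 (j = 4*(-2441823/68 + (42839/204)*295) = 4*(-2441823/68 + 12637505/204) = 4*(1328009/51) = 5312036/51 ≈ 1.0416e+5)
j/z = (5312036/51)/320 = (5312036/51)*(1/320) = 1328009/4080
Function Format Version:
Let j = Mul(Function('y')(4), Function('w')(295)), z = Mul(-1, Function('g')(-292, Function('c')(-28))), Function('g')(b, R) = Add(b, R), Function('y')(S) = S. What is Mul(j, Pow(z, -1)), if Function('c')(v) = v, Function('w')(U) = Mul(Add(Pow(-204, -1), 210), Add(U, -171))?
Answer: Rational(1328009, 4080) ≈ 325.49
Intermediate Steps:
Function('w')(U) = Add(Rational(-2441823, 68), Mul(Rational(42839, 204), U)) (Function('w')(U) = Mul(Add(Rational(-1, 204), 210), Add(-171, U)) = Mul(Rational(42839, 204), Add(-171, U)) = Add(Rational(-2441823, 68), Mul(Rational(42839, 204), U)))
Function('g')(b, R) = Add(R, b)
z = 320 (z = Mul(-1, Add(-28, -292)) = Mul(-1, -320) = 320)
j = Rational(5312036, 51) (j = Mul(4, Add(Rational(-2441823, 68), Mul(Rational(42839, 204), 295))) = Mul(4, Add(Rational(-2441823, 68), Rational(12637505, 204))) = Mul(4, Rational(1328009, 51)) = Rational(5312036, 51) ≈ 1.0416e+5)
Mul(j, Pow(z, -1)) = Mul(Rational(5312036, 51), Pow(320, -1)) = Mul(Rational(5312036, 51), Rational(1, 320)) = Rational(1328009, 4080)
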